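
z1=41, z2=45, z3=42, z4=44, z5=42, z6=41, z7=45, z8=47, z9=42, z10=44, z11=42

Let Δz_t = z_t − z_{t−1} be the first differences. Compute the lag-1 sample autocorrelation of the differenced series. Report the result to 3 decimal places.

-0.459

First differences Δz: 4, -3, 2, -2, -1, 4, 2, -5, 2, -2
Mean of differences = 0.1000
Numerator Σ(Δz_t−Δz̄)(Δz_{t+1}−Δz̄) = -39.9100
Denominator Σ(Δz_t−Δz̄)² = 86.9000
r_1(Δz) = -39.9100 / 86.9000 = -0.459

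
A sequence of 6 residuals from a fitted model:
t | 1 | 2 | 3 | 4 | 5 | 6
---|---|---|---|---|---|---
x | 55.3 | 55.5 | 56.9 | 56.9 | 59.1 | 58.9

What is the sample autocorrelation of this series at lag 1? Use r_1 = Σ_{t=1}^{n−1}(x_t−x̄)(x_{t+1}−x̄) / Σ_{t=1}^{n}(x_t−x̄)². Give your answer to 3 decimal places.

0.491

Mean x̄ = (55.3 + 55.5 + 56.9 + 56.9 + 59.1 + 58.9)/6 = 57.1000
Deviations from mean: -1.8000, -1.6000, -0.2000, -0.2000, 2.0000, 1.8000
Σ(x_t−x̄)(x_{t+1}−x̄) = (2.8800) + (0.3200) + (0.0400) + (-0.4000) + (3.6000) = 6.4400
Denominator Σ(x_t−x̄)² = 13.1200
r_1 = 6.4400 / 13.1200 = 0.491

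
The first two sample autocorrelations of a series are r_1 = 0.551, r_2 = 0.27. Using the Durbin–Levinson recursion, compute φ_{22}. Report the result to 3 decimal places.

φ_{22} = (r_2 − r_1²) / (1 − r_1²)
r_1² = (0.551)² = 0.303601
Numerator = 0.27 − 0.3036 = -0.0336; denominator = 1 − 0.3036 = 0.6964
φ_{22} = -0.0336 / 0.6964 = -0.048

-0.048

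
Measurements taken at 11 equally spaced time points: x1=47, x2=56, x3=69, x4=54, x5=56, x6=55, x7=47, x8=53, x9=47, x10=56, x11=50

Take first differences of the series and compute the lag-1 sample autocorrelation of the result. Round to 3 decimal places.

First differences Δx: 9, 13, -15, 2, -1, -8, 6, -6, 9, -6
Mean of differences = 0.3000
Numerator Σ(Δx_t−Δx̄)(Δx_{t+1}−Δx̄) = -294.0900
Denominator Σ(Δx_t−Δx̄)² = 732.1000
r_1(Δx) = -294.0900 / 732.1000 = -0.402

-0.402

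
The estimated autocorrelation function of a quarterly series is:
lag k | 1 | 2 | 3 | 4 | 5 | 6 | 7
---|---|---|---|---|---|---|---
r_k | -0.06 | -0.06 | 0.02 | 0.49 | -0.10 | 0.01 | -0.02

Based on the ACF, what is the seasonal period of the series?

4

The largest autocorrelation is r_4 = 0.49; the remaining lags stay at or below 0.02.
The dominant spike at lag 4 indicates a seasonal period of 4.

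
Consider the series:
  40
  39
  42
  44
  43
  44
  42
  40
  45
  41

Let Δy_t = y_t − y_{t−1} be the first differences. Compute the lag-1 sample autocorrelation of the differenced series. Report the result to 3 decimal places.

-0.442

First differences Δy: -1, 3, 2, -1, 1, -2, -2, 5, -4
Mean of differences = 0.1111
Numerator Σ(Δy_t−Δȳ)(Δy_{t+1}−Δȳ) = -28.6790
Denominator Σ(Δy_t−Δȳ)² = 64.8889
r_1(Δy) = -28.6790 / 64.8889 = -0.442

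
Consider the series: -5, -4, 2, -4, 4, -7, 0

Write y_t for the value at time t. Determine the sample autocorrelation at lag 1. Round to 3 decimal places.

-0.633

Mean ȳ = (-5 − 4 + 2 − 4 + 4 − 7 + 0)/7 = -2.0000
Deviations from mean: -3.0000, -2.0000, 4.0000, -2.0000, 6.0000, -5.0000, 2.0000
Numerator Σ_{t=1}^{6}(y_t−ȳ)(y_{t+1}−ȳ) = -62.0000
Denominator Σ(y_t−ȳ)² = 98.0000
r_1 = -62.0000 / 98.0000 = -0.633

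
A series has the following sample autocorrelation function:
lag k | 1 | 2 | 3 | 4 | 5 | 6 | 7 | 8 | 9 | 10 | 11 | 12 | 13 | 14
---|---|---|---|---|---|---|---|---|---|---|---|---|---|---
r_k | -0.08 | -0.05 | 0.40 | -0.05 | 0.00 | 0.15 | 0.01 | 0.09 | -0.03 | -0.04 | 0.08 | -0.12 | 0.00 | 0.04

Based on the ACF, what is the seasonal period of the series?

The largest autocorrelation is r_3 = 0.40, with a weaker echo at lag 6 (0.15); the remaining lags stay at or below 0.09.
The dominant spike at lag 3 indicates a seasonal period of 3.

3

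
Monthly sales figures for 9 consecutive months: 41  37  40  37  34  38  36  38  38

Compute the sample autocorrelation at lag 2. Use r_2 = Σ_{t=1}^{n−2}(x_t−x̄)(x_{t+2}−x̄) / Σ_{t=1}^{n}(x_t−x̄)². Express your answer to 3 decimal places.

Mean x̄ = (41 + 37 + 40 + 37 + 34 + 38 + 36 + 38 + 38)/9 = 37.6667
Σ(x_t−x̄)(x_{t+2}−x̄) = (7.7778) + (0.4444) + (-8.5556) + (-0.2222) + (6.1111) + (0.1111) + (-0.5556) = 5.1111
Denominator Σ(x_t−x̄)² = 34.0000
r_2 = 5.1111 / 34.0000 = 0.150

0.150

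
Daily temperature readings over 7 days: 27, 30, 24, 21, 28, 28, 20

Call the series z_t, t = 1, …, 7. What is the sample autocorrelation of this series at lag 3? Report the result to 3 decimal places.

0.287

Mean z̄ = (27 + 30 + 24 + 21 + 28 + 28 + 20)/7 = 25.4286
Deviations from mean: 1.5714, 4.5714, -1.4286, -4.4286, 2.5714, 2.5714, -5.4286
Σ(z_t−z̄)(z_{t+3}−z̄) = (-6.9592) + (11.7551) + (-3.6735) + (24.0408) = 25.1633
Denominator Σ(z_t−z̄)² = 87.7143
r_3 = 25.1633 / 87.7143 = 0.287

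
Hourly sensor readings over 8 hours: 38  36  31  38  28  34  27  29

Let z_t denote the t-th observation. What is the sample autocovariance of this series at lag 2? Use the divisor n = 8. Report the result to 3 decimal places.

Mean z̄ = (38 + 36 + 31 + 38 + 28 + 34 + 27 + 29)/8 = 32.6250
Deviations: 5.3750, 3.3750, -1.6250, 5.3750, -4.6250, 1.3750, -5.6250, -3.6250
Σ_{t=1}^{6}(z_t−z̄)(z_{t+2}−z̄) = 45.3438
γ_2 = 45.3438 / 8 = 5.668

5.668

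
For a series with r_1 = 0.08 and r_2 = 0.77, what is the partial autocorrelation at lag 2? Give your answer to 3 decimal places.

0.769

φ_{22} = (r_2 − r_1²) / (1 − r_1²)
r_1² = (0.08)² = 0.0064
Numerator = 0.77 − 0.0064 = 0.7636; denominator = 1 − 0.0064 = 0.9936
φ_{22} = 0.7636 / 0.9936 = 0.769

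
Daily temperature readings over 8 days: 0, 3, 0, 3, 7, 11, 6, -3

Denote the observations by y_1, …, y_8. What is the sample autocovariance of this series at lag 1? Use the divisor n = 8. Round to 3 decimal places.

Mean ȳ = (0 + 3 + 0 + 3 + 7 + 11 + 6 − 3)/8 = 3.3750
Deviations: -3.3750, -0.3750, -3.3750, -0.3750, 3.6250, 7.6250, 2.6250, -6.3750
Σ_{t=1}^{7}(y_t−ȳ)(y_{t+1}−ȳ) = 33.3594
γ_1 = 33.3594 / 8 = 4.170

4.170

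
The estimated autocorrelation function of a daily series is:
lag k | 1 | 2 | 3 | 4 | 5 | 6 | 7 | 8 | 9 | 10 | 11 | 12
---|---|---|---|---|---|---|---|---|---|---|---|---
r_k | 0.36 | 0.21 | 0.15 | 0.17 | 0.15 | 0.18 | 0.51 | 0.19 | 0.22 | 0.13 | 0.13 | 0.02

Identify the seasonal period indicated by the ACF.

7

The largest autocorrelation is r_7 = 0.51; the remaining lags stay at or below 0.36. The elevated value at lag 1 (0.36), dropping to 0.21 at lag 2, reflects decaying short-term dependence rather than seasonality.
The dominant spike at lag 7 indicates a seasonal period of 7.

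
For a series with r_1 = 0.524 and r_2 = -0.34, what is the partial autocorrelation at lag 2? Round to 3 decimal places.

-0.847

φ_{22} = (r_2 − r_1²) / (1 − r_1²)
r_1² = (0.524)² = 0.274576
Numerator = -0.34 − 0.2746 = -0.6146; denominator = 1 − 0.2746 = 0.7254
φ_{22} = -0.6146 / 0.7254 = -0.847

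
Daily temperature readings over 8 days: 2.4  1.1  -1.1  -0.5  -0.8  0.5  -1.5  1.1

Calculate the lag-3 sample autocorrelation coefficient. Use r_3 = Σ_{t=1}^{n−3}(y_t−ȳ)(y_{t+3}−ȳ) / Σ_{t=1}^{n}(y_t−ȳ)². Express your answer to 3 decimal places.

Mean ȳ = (2.4 + 1.1 − 1.1 − 0.5 − 0.8 + 0.5 − 1.5 + 1.1)/8 = 0.1500
Deviations from mean: 2.2500, 0.9500, -1.2500, -0.6500, -0.9500, 0.3500, -1.6500, 0.9500
Σ(y_t−ȳ)(y_{t+3}−ȳ) = (-1.4625) + (-0.9025) + (-0.4375) + (1.0725) + (-0.9025) = -2.6325
Denominator Σ(y_t−ȳ)² = 12.6000
r_3 = -2.6325 / 12.6000 = -0.209

-0.209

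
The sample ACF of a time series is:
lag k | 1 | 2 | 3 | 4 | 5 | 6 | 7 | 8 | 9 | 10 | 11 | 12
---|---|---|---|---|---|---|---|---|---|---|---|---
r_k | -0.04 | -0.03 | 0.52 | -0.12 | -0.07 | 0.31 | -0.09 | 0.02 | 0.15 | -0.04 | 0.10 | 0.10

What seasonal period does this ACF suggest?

The largest autocorrelation is r_3 = 0.52, with weaker echoes at lags 6 (0.31) and 9 (0.15); the remaining lags stay at or below 0.10.
The dominant spike at lag 3 indicates a seasonal period of 3.

3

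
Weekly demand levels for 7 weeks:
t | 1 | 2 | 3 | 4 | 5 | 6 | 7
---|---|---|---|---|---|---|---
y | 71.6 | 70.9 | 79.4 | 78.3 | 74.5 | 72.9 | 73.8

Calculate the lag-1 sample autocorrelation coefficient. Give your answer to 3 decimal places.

0.200

Mean ȳ = (71.6 + 70.9 + 79.4 + 78.3 + 74.5 + 72.9 + 73.8)/7 = 74.4857
Numerator Σ_{t=1}^{6}(y_t−ȳ)(y_{t+1}−ȳ) = 12.5898
Denominator Σ(y_t−ȳ)² = 62.8686
r_1 = 12.5898 / 62.8686 = 0.200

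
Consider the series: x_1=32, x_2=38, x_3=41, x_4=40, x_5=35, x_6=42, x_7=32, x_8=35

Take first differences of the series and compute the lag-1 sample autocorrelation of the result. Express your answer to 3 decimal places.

First differences Δx: 6, 3, -1, -5, 7, -10, 3
Mean of differences = 0.4286
Numerator Σ(Δx_t−Δx̄)(Δx_{t+1}−Δx̄) = -112.6122
Denominator Σ(Δx_t−Δx̄)² = 227.7143
r_1(Δx) = -112.6122 / 227.7143 = -0.495

-0.495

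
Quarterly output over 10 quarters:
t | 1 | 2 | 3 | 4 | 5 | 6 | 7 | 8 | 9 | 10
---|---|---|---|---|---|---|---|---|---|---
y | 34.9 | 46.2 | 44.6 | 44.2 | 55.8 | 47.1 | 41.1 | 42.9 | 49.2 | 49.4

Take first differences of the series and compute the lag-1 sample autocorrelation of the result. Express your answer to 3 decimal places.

-0.193

First differences Δy: 11.3, -1.6, -0.4, 11.6, -8.7, -6.0, 1.8, 6.3, 0.2
Mean of differences = 1.6111
Numerator Σ(Δy_t−Δȳ)(Δy_{t+1}−Δȳ) = -76.4290
Denominator Σ(Δy_t−Δȳ)² = 396.2689
r_1(Δy) = -76.4290 / 396.2689 = -0.193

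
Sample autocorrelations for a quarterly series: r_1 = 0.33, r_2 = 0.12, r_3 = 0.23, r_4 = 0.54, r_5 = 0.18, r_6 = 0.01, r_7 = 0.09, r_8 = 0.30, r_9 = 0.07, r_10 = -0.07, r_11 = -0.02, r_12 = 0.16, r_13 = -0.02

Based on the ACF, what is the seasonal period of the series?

4

The largest autocorrelation is r_4 = 0.54; the remaining lags stay at or below 0.33. The elevated value at lag 1 (0.33), dropping to 0.12 at lag 2, reflects decaying short-term dependence rather than seasonality.
The dominant spike at lag 4 indicates a seasonal period of 4.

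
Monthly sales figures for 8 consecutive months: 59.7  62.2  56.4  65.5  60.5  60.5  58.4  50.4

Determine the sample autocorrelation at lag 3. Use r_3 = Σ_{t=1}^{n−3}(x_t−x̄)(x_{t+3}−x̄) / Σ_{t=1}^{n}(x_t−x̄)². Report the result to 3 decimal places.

-0.095

Mean x̄ = (59.7 + 62.2 + 56.4 + 65.5 + 60.5 + 60.5 + 58.4 + 50.4)/8 = 59.2000
Σ(x_t−x̄)(x_{t+3}−x̄) = (3.1500) + (3.9000) + (-3.6400) + (-5.0400) + (-11.4400) = -13.0700
Denominator Σ(x_t−x̄)² = 138.2400
r_3 = -13.0700 / 138.2400 = -0.095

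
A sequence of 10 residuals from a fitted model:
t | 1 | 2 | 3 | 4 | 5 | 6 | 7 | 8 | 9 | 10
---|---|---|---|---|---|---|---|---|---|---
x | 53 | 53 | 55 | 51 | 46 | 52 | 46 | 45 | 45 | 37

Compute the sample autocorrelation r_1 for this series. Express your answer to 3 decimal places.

Mean x̄ = (53 + 53 + 55 + 51 + 46 + 52 + 46 + 45 + 45 + 37)/10 = 48.3000
Numerator Σ_{t=1}^{9}(x_t−x̄)(x_{t+1}−x̄) = 104.2100
Denominator Σ(x_t−x̄)² = 270.1000
r_1 = 104.2100 / 270.1000 = 0.386

0.386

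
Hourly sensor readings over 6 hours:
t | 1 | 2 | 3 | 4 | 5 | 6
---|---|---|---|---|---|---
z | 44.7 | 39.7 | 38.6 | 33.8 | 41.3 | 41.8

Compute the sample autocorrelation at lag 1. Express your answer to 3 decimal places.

Mean z̄ = (44.7 + 39.7 + 38.6 + 33.8 + 41.3 + 41.8)/6 = 39.9833
Numerator Σ_{t=1}^{5}(z_t−z̄)(z_{t+1}−z̄) = 1.8597
Denominator Σ(z_t−z̄)² = 67.5083
r_1 = 1.8597 / 67.5083 = 0.028

0.028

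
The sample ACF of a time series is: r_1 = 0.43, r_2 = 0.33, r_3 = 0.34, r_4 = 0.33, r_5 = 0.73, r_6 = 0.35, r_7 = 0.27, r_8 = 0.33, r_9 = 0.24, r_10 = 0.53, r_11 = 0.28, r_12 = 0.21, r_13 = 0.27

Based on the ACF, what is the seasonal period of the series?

5

The largest autocorrelation is r_5 = 0.73, with a weaker echo at lag 10 (0.53); the remaining lags stay at or below 0.43. The elevated value at lag 1 (0.43), dropping to 0.33 at lag 2, reflects decaying short-term dependence rather than seasonality.
The dominant spike at lag 5 indicates a seasonal period of 5.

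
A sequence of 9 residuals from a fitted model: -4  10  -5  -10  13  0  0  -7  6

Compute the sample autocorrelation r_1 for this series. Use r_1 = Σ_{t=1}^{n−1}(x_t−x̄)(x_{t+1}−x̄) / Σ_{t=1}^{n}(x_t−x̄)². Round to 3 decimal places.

Mean x̄ = (-4 + 10 − 5 − 10 + 13 + 0 + 0 − 7 + 6)/9 = 0.3333
Numerator Σ_{t=1}^{8}(x_t−x̄)(x_{t+1}−x̄) = -212.4444
Denominator Σ(x_t−x̄)² = 494.0000
r_1 = -212.4444 / 494.0000 = -0.430

-0.430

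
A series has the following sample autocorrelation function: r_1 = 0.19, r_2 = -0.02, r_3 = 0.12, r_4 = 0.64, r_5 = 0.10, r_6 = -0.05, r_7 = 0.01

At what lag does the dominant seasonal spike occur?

4

The largest autocorrelation is r_4 = 0.64; the remaining lags stay at or below 0.19.
The dominant spike at lag 4 indicates a seasonal period of 4.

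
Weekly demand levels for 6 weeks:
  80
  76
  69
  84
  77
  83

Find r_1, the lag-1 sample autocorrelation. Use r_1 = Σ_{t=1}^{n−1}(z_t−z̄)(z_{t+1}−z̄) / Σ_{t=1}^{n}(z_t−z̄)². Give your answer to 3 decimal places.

Mean z̄ = (80 + 76 + 69 + 84 + 77 + 83)/6 = 78.1667
Deviations from mean: 1.8333, -2.1667, -9.1667, 5.8333, -1.1667, 4.8333
Σ(z_t−z̄)(z_{t+1}−z̄) = (-3.9722) + (19.8611) + (-53.4722) + (-6.8056) + (-5.6389) = -50.0278
Denominator Σ(z_t−z̄)² = 150.8333
r_1 = -50.0278 / 150.8333 = -0.332

-0.332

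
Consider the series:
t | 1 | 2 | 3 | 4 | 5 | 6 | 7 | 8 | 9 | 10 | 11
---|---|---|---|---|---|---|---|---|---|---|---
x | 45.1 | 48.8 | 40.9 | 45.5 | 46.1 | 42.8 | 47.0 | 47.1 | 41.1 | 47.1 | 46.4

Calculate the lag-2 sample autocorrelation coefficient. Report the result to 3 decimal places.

-0.215

Mean x̄ = (45.1 + 48.8 + 40.9 + 45.5 + 46.1 + 42.8 + 47.0 + 47.1 + 41.1 + 47.1 + 46.4)/11 = 45.2636
Numerator Σ_{t=1}^{9}(x_t−x̄)(x_{t+2}−x̄) = -14.3426
Denominator Σ(x_t−x̄)² = 66.7855
r_2 = -14.3426 / 66.7855 = -0.215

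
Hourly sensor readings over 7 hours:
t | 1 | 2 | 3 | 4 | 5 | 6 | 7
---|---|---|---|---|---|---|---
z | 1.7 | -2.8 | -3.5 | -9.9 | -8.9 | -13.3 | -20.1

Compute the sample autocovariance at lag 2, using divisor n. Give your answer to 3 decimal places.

Mean z̄ = (1.7 − 2.8 − 3.5 − 9.9 − 8.9 − 13.3 − 20.1)/7 = -8.1143
Deviations: 9.8143, 5.3143, 4.6143, -1.7857, -0.7857, -5.1857, -11.9857
Σ_{t=1}^{5}(z_t−z̄)(z_{t+2}−z̄) = 50.8482
γ_2 = 50.8482 / 7 = 7.264

7.264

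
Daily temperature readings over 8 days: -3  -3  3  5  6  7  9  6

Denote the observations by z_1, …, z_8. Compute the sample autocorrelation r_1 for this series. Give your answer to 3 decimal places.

Mean z̄ = (-3 − 3 + 3 + 5 + 6 + 7 + 9 + 6)/8 = 3.7500
Deviations from mean: -6.7500, -6.7500, -0.7500, 1.2500, 2.2500, 3.2500, 5.2500, 2.2500
Σ(z_t−z̄)(z_{t+1}−z̄) = (45.5625) + (5.0625) + (-0.9375) + (2.8125) + (7.3125) + (17.0625) + (11.8125) = 88.6875
Denominator Σ(z_t−z̄)² = 141.5000
r_1 = 88.6875 / 141.5000 = 0.627

0.627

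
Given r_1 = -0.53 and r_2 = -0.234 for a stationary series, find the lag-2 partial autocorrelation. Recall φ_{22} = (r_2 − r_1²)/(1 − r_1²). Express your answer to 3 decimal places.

-0.716

φ_{22} = (r_2 − r_1²) / (1 − r_1²)
r_1² = (-0.53)² = 0.2809
Numerator = -0.234 − 0.2809 = -0.5149; denominator = 1 − 0.2809 = 0.7191
φ_{22} = -0.5149 / 0.7191 = -0.716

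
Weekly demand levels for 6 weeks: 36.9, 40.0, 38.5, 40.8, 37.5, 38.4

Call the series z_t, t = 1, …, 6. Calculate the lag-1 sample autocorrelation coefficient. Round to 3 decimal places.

-0.472

Mean z̄ = (36.9 + 40.0 + 38.5 + 40.8 + 37.5 + 38.4)/6 = 38.6833
Deviations from mean: -1.7833, 1.3167, -0.1833, 2.1167, -1.1833, -0.2833
Σ(z_t−z̄)(z_{t+1}−z̄) = (-2.3481) + (-0.2414) + (-0.3881) + (-2.5047) + (0.3353) = -5.1469
Denominator Σ(z_t−z̄)² = 10.9083
r_1 = -5.1469 / 10.9083 = -0.472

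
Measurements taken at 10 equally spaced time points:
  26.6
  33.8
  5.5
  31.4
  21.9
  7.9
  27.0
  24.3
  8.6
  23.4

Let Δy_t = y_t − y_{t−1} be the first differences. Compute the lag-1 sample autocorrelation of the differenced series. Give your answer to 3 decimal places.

-0.592

First differences Δy: 7.2, -28.3, 25.9, -9.5, -14.0, 19.1, -2.7, -15.7, 14.8
Mean of differences = -0.3556
Numerator Σ(Δy_t−Δȳ)(Δy_{t+1}−Δȳ) = -1567.8064
Denominator Σ(Δy_t−Δȳ)² = 2646.2822
r_1(Δy) = -1567.8064 / 2646.2822 = -0.592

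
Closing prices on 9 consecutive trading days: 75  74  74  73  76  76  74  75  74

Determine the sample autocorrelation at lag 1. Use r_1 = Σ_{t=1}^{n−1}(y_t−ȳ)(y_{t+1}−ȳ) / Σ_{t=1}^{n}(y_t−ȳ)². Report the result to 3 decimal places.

Mean ȳ = (75 + 74 + 74 + 73 + 76 + 76 + 74 + 75 + 74)/9 = 74.5556
Numerator Σ_{t=1}^{8}(y_t−ȳ)(y_{t+1}−ȳ) = -0.5309
Denominator Σ(y_t−ȳ)² = 8.2222
r_1 = -0.5309 / 8.2222 = -0.065

-0.065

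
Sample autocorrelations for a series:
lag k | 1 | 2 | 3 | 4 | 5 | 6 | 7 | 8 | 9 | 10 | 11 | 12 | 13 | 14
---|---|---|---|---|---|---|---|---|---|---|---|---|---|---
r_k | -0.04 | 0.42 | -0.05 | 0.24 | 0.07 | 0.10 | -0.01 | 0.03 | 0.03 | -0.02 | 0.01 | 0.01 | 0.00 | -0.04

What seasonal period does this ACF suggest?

The largest autocorrelation is r_2 = 0.42, with a weaker echo at lag 4 (0.24); the remaining lags stay at or below 0.10.
The dominant spike at lag 2 indicates a seasonal period of 2.

2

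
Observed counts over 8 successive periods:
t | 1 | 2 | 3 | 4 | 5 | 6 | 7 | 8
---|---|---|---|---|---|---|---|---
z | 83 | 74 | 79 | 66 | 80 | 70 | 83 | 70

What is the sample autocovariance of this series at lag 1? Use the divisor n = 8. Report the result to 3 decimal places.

-24.955

Mean z̄ = (83 + 74 + 79 + 66 + 80 + 70 + 83 + 70)/8 = 75.6250
Σ_{t=1}^{7}(z_t−z̄)(z_{t+1}−z̄) = -199.6406
γ_1 = -199.6406 / 8 = -24.955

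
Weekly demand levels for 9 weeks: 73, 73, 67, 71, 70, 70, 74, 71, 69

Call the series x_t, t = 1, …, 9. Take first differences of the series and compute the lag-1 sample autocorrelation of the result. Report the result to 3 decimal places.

-0.441

First differences Δx: 0, -6, 4, -1, 0, 4, -3, -2
Mean of differences = -0.5000
Numerator Σ(Δx_t−Δx̄)(Δx_{t+1}−Δx̄) = -35.2500
Denominator Σ(Δx_t−Δx̄)² = 80.0000
r_1(Δx) = -35.2500 / 80.0000 = -0.441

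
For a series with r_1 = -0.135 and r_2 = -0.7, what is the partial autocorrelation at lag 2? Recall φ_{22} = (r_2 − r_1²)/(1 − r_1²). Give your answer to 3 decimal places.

φ_{22} = (r_2 − r_1²) / (1 − r_1²)
r_1² = (-0.135)² = 0.018225
Numerator = -0.7 − 0.0182 = -0.7182; denominator = 1 − 0.0182 = 0.9818
φ_{22} = -0.7182 / 0.9818 = -0.732

-0.732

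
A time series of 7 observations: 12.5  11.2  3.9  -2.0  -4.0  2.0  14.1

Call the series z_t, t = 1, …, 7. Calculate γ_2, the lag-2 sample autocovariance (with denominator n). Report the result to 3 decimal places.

-13.765

Mean z̄ = (12.5 + 11.2 + 3.9 − 2.0 − 4.0 + 2.0 + 14.1)/7 = 5.3857
Deviations: 7.1143, 5.8143, -1.4857, -7.3857, -9.3857, -3.3857, 8.7143
Σ_{t=1}^{5}(z_t−z̄)(z_{t+2}−z̄) = -96.3518
γ_2 = -96.3518 / 7 = -13.765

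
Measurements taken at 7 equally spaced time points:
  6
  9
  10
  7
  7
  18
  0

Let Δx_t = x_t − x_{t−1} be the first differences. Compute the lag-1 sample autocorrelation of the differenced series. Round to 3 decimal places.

First differences Δx: 3, 1, -3, 0, 11, -18
Mean of differences = -1.0000
Numerator Σ(Δx_t−Δx̄)(Δx_{t+1}−Δx̄) = -190.0000
Denominator Σ(Δx_t−Δx̄)² = 458.0000
r_1(Δx) = -190.0000 / 458.0000 = -0.415

-0.415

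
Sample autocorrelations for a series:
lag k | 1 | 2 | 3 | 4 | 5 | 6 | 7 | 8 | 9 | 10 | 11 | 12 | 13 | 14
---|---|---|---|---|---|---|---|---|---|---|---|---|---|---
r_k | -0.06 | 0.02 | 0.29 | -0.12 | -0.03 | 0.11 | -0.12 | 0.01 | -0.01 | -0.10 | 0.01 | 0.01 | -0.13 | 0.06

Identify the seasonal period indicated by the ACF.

The largest autocorrelation is r_3 = 0.29; the remaining lags stay at or below 0.11.
The dominant spike at lag 3 indicates a seasonal period of 3.

3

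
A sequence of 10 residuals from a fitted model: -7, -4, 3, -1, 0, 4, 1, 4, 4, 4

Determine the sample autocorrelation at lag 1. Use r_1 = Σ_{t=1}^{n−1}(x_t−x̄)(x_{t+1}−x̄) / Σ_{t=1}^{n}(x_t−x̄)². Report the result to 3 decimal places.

Mean x̄ = (-7 − 4 + 3 − 1 + 0 + 4 + 1 + 4 + 4 + 4)/10 = 0.8000
Numerator Σ_{t=1}^{9}(x_t−x̄)(x_{t+1}−x̄) = 43.5600
Denominator Σ(x_t−x̄)² = 133.6000
r_1 = 43.5600 / 133.6000 = 0.326

0.326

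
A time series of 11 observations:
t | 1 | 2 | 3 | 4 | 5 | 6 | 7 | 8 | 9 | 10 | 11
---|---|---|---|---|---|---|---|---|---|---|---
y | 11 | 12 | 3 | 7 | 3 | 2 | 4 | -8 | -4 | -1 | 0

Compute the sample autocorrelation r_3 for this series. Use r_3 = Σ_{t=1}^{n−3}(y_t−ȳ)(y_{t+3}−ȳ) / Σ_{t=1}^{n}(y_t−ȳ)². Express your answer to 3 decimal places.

Mean ȳ = (11 + 12 + 3 + 7 + 3 + 2 + 4 − 8 − 4 − 1 + 0)/11 = 2.6364
Numerator Σ_{t=1}^{8}(y_t−ȳ)(y_{t+3}−ȳ) = 69.0579
Denominator Σ(y_t−ȳ)² = 356.5455
r_3 = 69.0579 / 356.5455 = 0.194

0.194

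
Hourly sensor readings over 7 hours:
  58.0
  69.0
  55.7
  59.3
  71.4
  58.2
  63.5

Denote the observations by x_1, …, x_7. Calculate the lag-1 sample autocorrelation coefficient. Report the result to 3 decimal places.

-0.565

Mean x̄ = (58.0 + 69.0 + 55.7 + 59.3 + 71.4 + 58.2 + 63.5)/7 = 62.1571
Numerator Σ_{t=1}^{6}(x_t−x̄)(x_{t+1}−x̄) = -122.4804
Denominator Σ(x_t−x̄)² = 216.8571
r_1 = -122.4804 / 216.8571 = -0.565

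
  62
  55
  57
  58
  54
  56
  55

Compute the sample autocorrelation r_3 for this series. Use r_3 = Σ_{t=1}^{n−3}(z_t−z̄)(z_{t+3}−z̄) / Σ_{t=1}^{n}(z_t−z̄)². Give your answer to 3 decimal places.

Mean z̄ = (62 + 55 + 57 + 58 + 54 + 56 + 55)/7 = 56.7143
Deviations from mean: 5.2857, -1.7143, 0.2857, 1.2857, -2.7143, -0.7143, -1.7143
Numerator Σ_{t=1}^{4}(z_t−z̄)(z_{t+3}−z̄) = 9.0408
Denominator Σ(z_t−z̄)² = 43.4286
r_3 = 9.0408 / 43.4286 = 0.208

0.208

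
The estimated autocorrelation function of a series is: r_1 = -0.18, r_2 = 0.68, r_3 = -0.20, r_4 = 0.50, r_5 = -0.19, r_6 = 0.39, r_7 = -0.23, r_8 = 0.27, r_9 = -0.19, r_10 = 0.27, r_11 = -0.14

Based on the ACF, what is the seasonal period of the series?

The largest autocorrelation is r_2 = 0.68, with weaker echoes at lags 4 (0.50), 6 (0.39), 8 (0.27) and 10 (0.27); the remaining lags stay at or below -0.14.
The dominant spike at lag 2 indicates a seasonal period of 2.

2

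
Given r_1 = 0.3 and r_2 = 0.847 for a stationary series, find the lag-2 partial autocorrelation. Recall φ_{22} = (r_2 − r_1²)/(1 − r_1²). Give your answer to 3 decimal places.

0.832

φ_{22} = (r_2 − r_1²) / (1 − r_1²)
r_1² = (0.3)² = 0.09
Numerator = 0.847 − 0.0900 = 0.7570; denominator = 1 − 0.0900 = 0.9100
φ_{22} = 0.7570 / 0.9100 = 0.832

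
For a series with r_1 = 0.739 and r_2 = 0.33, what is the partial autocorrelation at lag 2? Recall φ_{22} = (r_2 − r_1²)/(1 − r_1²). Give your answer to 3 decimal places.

φ_{22} = (r_2 − r_1²) / (1 − r_1²)
r_1² = (0.739)² = 0.546121
Numerator = 0.33 − 0.5461 = -0.2161; denominator = 1 − 0.5461 = 0.4539
φ_{22} = -0.2161 / 0.4539 = -0.476

-0.476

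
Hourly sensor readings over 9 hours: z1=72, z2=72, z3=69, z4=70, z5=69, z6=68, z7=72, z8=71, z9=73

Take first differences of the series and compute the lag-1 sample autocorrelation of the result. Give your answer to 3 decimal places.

First differences Δz: 0, -3, 1, -1, -1, 4, -1, 2
Mean of differences = 0.1250
Numerator Σ(Δz_t−Δz̄)(Δz_{t+1}−Δz̄) = -12.8906
Denominator Σ(Δz_t−Δz̄)² = 32.8750
r_1(Δz) = -12.8906 / 32.8750 = -0.392

-0.392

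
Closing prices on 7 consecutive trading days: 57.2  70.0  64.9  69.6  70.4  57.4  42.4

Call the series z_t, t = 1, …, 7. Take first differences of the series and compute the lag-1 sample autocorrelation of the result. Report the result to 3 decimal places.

First differences Δz: 12.8, -5.1, 4.7, 0.8, -13.0, -15.0
Mean of differences = -2.4667
Numerator Σ(Δz_t−Δz̄)(Δz_{t+1}−Δz̄) = 61.9456
Denominator Σ(Δz_t−Δz̄)² = 570.0733
r_1(Δz) = 61.9456 / 570.0733 = 0.109

0.109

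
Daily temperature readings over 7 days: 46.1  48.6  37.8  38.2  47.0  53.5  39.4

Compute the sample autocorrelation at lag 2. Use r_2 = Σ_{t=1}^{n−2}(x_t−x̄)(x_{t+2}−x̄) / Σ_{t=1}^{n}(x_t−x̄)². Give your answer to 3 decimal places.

-0.572

Mean x̄ = (46.1 + 48.6 + 37.8 + 38.2 + 47.0 + 53.5 + 39.4)/7 = 44.3714
Σ(x_t−x̄)(x_{t+2}−x̄) = (-11.3592) + (-26.0963) + (-17.2735) + (-56.3363) + (-13.0678) = -124.1331
Denominator Σ(x_t−x̄)² = 217.0943
r_2 = -124.1331 / 217.0943 = -0.572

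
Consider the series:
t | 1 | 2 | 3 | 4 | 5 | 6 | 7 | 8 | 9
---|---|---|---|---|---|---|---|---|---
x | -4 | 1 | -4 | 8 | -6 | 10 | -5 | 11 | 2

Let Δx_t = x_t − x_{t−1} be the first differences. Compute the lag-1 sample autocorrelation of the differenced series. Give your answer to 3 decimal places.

-0.922

First differences Δx: 5, -5, 12, -14, 16, -15, 16, -9
Mean of differences = 0.7500
Numerator Σ(Δx_t−Δx̄)(Δx_{t+1}−Δx̄) = -1109.0625
Denominator Σ(Δx_t−Δx̄)² = 1203.5000
r_1(Δx) = -1109.0625 / 1203.5000 = -0.922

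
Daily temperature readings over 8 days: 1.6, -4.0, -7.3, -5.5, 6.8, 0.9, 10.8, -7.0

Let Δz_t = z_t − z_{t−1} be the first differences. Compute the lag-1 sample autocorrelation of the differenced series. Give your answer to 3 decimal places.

First differences Δz: -5.6, -3.3, 1.8, 12.3, -5.9, 9.9, -17.8
Mean of differences = -1.2286
Numerator Σ(Δz_t−Δz̄)(Δz_{t+1}−Δz̄) = -255.8465
Denominator Σ(Δz_t−Δz̄)² = 635.8743
r_1(Δz) = -255.8465 / 635.8743 = -0.402

-0.402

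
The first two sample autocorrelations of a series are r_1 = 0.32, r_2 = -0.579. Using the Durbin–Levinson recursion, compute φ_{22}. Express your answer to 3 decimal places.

-0.759

φ_{22} = (r_2 − r_1²) / (1 − r_1²)
r_1² = (0.32)² = 0.1024
Numerator = -0.579 − 0.1024 = -0.6814; denominator = 1 − 0.1024 = 0.8976
φ_{22} = -0.6814 / 0.8976 = -0.759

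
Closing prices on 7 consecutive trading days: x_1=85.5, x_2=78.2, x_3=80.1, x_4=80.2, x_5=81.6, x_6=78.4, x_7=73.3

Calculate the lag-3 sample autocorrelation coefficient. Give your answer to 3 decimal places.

Mean x̄ = (85.5 + 78.2 + 80.1 + 80.2 + 81.6 + 78.4 + 73.3)/7 = 79.6143
Deviations from mean: 5.8857, -1.4143, 0.4857, 0.5857, 1.9857, -1.2143, -6.3143
Numerator Σ_{t=1}^{4}(x_t−x̄)(x_{t+3}−x̄) = -3.6492
Denominator Σ(x_t−x̄)² = 82.5086
r_3 = -3.6492 / 82.5086 = -0.044

-0.044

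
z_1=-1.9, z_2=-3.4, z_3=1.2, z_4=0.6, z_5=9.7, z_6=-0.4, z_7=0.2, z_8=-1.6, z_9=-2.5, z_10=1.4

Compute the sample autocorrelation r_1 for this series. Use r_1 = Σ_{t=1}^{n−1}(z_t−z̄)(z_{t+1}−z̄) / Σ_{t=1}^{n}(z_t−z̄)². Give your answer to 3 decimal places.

0.031

Mean z̄ = (-1.9 − 3.4 + 1.2 + 0.6 + 9.7 − 0.4 + 0.2 − 1.6 − 2.5 + 1.4)/10 = 0.3300
Numerator Σ_{t=1}^{9}(z_t−z̄)(z_{t+1}−z̄) = 3.7771
Denominator Σ(z_t−z̄)² = 120.9410
r_1 = 3.7771 / 120.9410 = 0.031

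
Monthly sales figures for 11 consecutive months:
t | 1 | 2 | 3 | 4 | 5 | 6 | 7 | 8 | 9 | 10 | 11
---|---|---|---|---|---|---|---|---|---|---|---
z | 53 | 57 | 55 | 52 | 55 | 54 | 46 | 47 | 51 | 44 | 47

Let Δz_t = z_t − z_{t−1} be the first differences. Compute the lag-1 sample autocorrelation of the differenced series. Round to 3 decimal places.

First differences Δz: 4, -2, -3, 3, -1, -8, 1, 4, -7, 3
Mean of differences = -0.6000
Numerator Σ(Δz_t−Δz̄)(Δz_{t+1}−Δz̄) = -67.1600
Denominator Σ(Δz_t−Δz̄)² = 174.4000
r_1(Δz) = -67.1600 / 174.4000 = -0.385

-0.385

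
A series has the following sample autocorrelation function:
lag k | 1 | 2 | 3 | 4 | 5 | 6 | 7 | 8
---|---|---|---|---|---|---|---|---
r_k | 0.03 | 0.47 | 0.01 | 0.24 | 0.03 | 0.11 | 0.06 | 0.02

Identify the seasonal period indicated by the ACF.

2

The largest autocorrelation is r_2 = 0.47, with a weaker echo at lag 4 (0.24); the remaining lags stay at or below 0.11.
The dominant spike at lag 2 indicates a seasonal period of 2.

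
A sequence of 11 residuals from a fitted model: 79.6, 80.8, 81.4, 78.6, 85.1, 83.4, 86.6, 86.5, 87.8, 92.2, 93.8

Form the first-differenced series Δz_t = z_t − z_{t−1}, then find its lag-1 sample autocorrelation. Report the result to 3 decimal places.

-0.607

First differences Δz: 1.2, 0.6, -2.8, 6.5, -1.7, 3.2, -0.1, 1.3, 4.4, 1.6
Mean of differences = 1.4200
Numerator Σ(Δz_t−Δz̄)(Δz_{t+1}−Δz̄) = -41.5444
Denominator Σ(Δz_t−Δz̄)² = 68.4760
r_1(Δz) = -41.5444 / 68.4760 = -0.607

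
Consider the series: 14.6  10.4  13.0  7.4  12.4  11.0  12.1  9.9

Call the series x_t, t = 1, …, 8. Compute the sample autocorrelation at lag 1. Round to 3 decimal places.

-0.506

Mean x̄ = (14.6 + 10.4 + 13.0 + 7.4 + 12.4 + 11.0 + 12.1 + 9.9)/8 = 11.3500
Deviations from mean: 3.2500, -0.9500, 1.6500, -3.9500, 1.0500, -0.3500, 0.7500, -1.4500
Σ(x_t−x̄)(x_{t+1}−x̄) = (-3.0875) + (-1.5675) + (-6.5175) + (-4.1475) + (-0.3675) + (-0.2625) + (-1.0875) = -17.0375
Denominator Σ(x_t−x̄)² = 33.6800
r_1 = -17.0375 / 33.6800 = -0.506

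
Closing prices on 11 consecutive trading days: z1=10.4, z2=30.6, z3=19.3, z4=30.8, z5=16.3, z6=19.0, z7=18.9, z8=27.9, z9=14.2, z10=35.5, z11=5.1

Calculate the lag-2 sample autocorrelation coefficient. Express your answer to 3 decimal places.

Mean z̄ = (10.4 + 30.6 + 19.3 + 30.8 + 16.3 + 19.0 + 18.9 + 27.9 + 14.2 + 35.5 + 5.1)/11 = 20.7273
Numerator Σ_{t=1}^{9}(z_t−z̄)(z_{t+2}−z̄) = 318.6976
Denominator Σ(z_t−z̄)² = 890.0418
r_2 = 318.6976 / 890.0418 = 0.358

0.358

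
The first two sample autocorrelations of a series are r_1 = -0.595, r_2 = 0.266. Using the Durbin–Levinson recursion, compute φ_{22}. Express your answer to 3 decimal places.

-0.136

φ_{22} = (r_2 − r_1²) / (1 − r_1²)
r_1² = (-0.595)² = 0.354025
Numerator = 0.266 − 0.3540 = -0.0880; denominator = 1 − 0.3540 = 0.6460
φ_{22} = -0.0880 / 0.6460 = -0.136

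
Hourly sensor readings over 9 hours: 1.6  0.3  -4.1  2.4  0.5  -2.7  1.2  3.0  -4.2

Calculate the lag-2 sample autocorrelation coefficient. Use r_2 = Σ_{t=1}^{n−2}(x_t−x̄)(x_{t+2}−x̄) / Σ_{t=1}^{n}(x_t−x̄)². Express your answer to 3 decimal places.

-0.457

Mean x̄ = (1.6 + 0.3 − 4.1 + 2.4 + 0.5 − 2.7 + 1.2 + 3.0 − 4.2)/9 = -0.2222
Σ(x_t−x̄)(x_{t+2}−x̄) = (-7.0662) + (1.3694) + (-2.8006) + (-6.4973) + (1.0272) + (-7.9840) + (-5.6573) = -27.6088
Denominator Σ(x_t−x̄)² = 60.3956
r_2 = -27.6088 / 60.3956 = -0.457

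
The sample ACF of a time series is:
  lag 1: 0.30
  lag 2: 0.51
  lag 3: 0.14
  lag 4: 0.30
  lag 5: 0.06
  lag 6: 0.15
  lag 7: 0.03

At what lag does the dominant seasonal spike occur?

The largest autocorrelation is r_2 = 0.51; the remaining lags stay at or below 0.30.
The dominant spike at lag 2 indicates a seasonal period of 2.

2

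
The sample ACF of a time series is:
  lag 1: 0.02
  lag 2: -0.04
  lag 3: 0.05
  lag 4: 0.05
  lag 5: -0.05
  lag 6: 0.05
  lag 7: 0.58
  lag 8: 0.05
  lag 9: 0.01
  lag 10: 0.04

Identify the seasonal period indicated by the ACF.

7

The largest autocorrelation is r_7 = 0.58; the remaining lags stay at or below 0.05.
The dominant spike at lag 7 indicates a seasonal period of 7.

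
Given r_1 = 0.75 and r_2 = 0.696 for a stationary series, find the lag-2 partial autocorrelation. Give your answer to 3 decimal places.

0.305

φ_{22} = (r_2 − r_1²) / (1 − r_1²)
r_1² = (0.75)² = 0.5625
Numerator = 0.696 − 0.5625 = 0.1335; denominator = 1 − 0.5625 = 0.4375
φ_{22} = 0.1335 / 0.4375 = 0.305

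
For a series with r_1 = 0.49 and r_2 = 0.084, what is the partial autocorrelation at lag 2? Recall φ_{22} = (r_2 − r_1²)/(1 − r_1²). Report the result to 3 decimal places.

φ_{22} = (r_2 − r_1²) / (1 − r_1²)
r_1² = (0.49)² = 0.2401
Numerator = 0.084 − 0.2401 = -0.1561; denominator = 1 − 0.2401 = 0.7599
φ_{22} = -0.1561 / 0.7599 = -0.205

-0.205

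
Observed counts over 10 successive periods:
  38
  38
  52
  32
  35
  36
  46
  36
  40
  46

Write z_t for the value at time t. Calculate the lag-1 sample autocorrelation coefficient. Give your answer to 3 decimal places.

-0.303

Mean z̄ = (38 + 38 + 52 + 32 + 35 + 36 + 46 + 36 + 40 + 46)/10 = 39.9000
Numerator Σ_{t=1}^{9}(z_t−z̄)(z_{t+1}−z̄) = -104.5100
Denominator Σ(z_t−z̄)² = 344.9000
r_1 = -104.5100 / 344.9000 = -0.303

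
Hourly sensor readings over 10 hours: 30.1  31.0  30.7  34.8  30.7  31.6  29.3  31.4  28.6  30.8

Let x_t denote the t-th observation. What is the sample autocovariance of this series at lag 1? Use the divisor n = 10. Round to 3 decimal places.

Mean x̄ = (30.1 + 31.0 + 30.7 + 34.8 + 30.7 + 31.6 + 29.3 + 31.4 + 28.6 + 30.8)/10 = 30.9000
Σ_{t=1}^{9}(x_t−x̄)(x_{t+1}−x̄) = -4.6400
γ_1 = -4.6400 / 10 = -0.464

-0.464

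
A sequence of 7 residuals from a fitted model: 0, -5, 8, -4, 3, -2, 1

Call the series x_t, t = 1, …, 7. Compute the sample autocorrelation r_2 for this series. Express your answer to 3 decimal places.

Mean x̄ = (0 − 5 + 8 − 4 + 3 − 2 + 1)/7 = 0.1429
Σ(x_t−x̄)(x_{t+2}−x̄) = (-1.1224) + (21.3061) + (22.4490) + (8.8776) + (2.4490) = 53.9592
Denominator Σ(x_t−x̄)² = 118.8571
r_2 = 53.9592 / 118.8571 = 0.454

0.454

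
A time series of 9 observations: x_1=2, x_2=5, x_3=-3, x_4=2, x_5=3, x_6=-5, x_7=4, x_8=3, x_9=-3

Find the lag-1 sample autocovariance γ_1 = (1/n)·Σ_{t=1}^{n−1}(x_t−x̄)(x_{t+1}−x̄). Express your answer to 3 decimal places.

-5.088

Mean x̄ = (2 + 5 − 3 + 2 + 3 − 5 + 4 + 3 − 3)/9 = 0.8889
Σ_{t=1}^{8}(x_t−x̄)(x_{t+1}−x̄) = -45.7901
γ_1 = -45.7901 / 9 = -5.088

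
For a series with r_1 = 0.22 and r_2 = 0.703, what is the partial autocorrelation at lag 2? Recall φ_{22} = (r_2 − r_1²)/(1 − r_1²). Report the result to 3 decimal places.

0.688

φ_{22} = (r_2 − r_1²) / (1 − r_1²)
r_1² = (0.22)² = 0.0484
Numerator = 0.703 − 0.0484 = 0.6546; denominator = 1 − 0.0484 = 0.9516
φ_{22} = 0.6546 / 0.9516 = 0.688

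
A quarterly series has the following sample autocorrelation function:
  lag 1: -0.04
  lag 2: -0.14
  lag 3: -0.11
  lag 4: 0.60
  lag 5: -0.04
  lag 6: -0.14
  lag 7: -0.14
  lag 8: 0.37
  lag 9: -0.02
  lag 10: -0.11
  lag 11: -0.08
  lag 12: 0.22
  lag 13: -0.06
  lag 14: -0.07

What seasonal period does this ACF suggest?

The largest autocorrelation is r_4 = 0.60, with weaker echoes at lags 8 (0.37) and 12 (0.22); the remaining lags stay at or below -0.02.
The dominant spike at lag 4 indicates a seasonal period of 4.

4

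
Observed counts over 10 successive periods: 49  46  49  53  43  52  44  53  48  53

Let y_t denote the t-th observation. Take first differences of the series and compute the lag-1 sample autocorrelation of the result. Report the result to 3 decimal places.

-0.838

First differences Δy: -3, 3, 4, -10, 9, -8, 9, -5, 5
Mean of differences = 0.4444
Numerator Σ(Δy_t−Δȳ)(Δy_{t+1}−Δȳ) = -342.0864
Denominator Σ(Δy_t−Δȳ)² = 408.2222
r_1(Δy) = -342.0864 / 408.2222 = -0.838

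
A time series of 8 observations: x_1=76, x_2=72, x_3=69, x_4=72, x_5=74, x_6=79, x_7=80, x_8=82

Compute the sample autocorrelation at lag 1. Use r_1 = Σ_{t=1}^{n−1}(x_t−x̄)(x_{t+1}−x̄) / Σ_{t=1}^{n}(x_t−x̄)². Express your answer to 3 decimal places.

0.616

Mean x̄ = (76 + 72 + 69 + 72 + 74 + 79 + 80 + 82)/8 = 75.5000
Deviations from mean: 0.5000, -3.5000, -6.5000, -3.5000, -1.5000, 3.5000, 4.5000, 6.5000
Σ(x_t−x̄)(x_{t+1}−x̄) = (-1.7500) + (22.7500) + (22.7500) + (5.2500) + (-5.2500) + (15.7500) + (29.2500) = 88.7500
Denominator Σ(x_t−x̄)² = 144.0000
r_1 = 88.7500 / 144.0000 = 0.616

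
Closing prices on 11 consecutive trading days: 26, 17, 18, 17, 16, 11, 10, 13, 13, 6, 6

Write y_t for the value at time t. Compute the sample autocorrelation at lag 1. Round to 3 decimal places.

Mean ȳ = (26 + 17 + 18 + 17 + 16 + 11 + 10 + 13 + 13 + 6 + 6)/11 = 13.9091
Numerator Σ_{t=1}^{10}(y_t−ȳ)(y_{t+1}−ȳ) = 148.5372
Denominator Σ(y_t−ȳ)² = 336.9091
r_1 = 148.5372 / 336.9091 = 0.441

0.441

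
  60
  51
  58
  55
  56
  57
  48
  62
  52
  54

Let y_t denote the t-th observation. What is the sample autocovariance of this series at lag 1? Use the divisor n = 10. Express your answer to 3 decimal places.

Mean ȳ = (60 + 51 + 58 + 55 + 56 + 57 + 48 + 62 + 52 + 54)/10 = 55.3000
Σ_{t=1}^{9}(y_t−ȳ)(y_{t+1}−ȳ) = -110.7900
γ_1 = -110.7900 / 10 = -11.079

-11.079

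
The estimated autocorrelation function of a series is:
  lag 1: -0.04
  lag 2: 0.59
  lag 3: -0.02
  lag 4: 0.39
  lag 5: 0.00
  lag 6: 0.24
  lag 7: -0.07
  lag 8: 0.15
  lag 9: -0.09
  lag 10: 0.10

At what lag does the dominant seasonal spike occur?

The largest autocorrelation is r_2 = 0.59, with weaker echoes at lags 4 (0.39), 6 (0.24) and 8 (0.15); the remaining lags stay at or below 0.10.
The dominant spike at lag 2 indicates a seasonal period of 2.

2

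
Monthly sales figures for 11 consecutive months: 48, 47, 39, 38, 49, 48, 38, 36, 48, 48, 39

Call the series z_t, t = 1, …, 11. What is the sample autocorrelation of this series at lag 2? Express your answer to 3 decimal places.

Mean z̄ = (48 + 47 + 39 + 38 + 49 + 48 + 38 + 36 + 48 + 48 + 39)/11 = 43.4545
Numerator Σ_{t=1}^{9}(z_t−z̄)(z_{t+2}−z̄) = -232.1405
Denominator Σ(z_t−z̄)² = 280.7273
r_2 = -232.1405 / 280.7273 = -0.827

-0.827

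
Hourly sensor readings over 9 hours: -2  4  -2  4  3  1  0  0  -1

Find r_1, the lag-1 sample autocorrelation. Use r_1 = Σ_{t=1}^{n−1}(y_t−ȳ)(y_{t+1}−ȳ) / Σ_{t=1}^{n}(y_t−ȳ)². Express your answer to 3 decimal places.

-0.382

Mean ȳ = (-2 + 4 − 2 + 4 + 3 + 1 + 0 + 0 − 1)/9 = 0.7778
Numerator Σ_{t=1}^{8}(y_t−ȳ)(y_{t+1}−ȳ) = -17.3827
Denominator Σ(y_t−ȳ)² = 45.5556
r_1 = -17.3827 / 45.5556 = -0.382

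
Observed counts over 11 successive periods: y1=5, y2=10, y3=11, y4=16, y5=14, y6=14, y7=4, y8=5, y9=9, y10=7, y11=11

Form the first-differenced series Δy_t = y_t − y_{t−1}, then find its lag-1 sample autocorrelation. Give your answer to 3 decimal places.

First differences Δy: 5, 1, 5, -2, 0, -10, 1, 4, -2, 4
Mean of differences = 0.6000
Numerator Σ(Δy_t−Δȳ)(Δy_{t+1}−Δȳ) = -20.5600
Denominator Σ(Δy_t−Δȳ)² = 188.4000
r_1(Δy) = -20.5600 / 188.4000 = -0.109

-0.109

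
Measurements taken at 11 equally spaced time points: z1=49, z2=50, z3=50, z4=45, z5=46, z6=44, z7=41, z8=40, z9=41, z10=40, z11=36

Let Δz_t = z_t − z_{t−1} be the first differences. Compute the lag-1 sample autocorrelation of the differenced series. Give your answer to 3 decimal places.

-0.254

First differences Δz: 1, 0, -5, 1, -2, -3, -1, 1, -1, -4
Mean of differences = -1.3000
Numerator Σ(Δz_t−Δz̄)(Δz_{t+1}−Δz̄) = -10.6900
Denominator Σ(Δz_t−Δz̄)² = 42.1000
r_1(Δz) = -10.6900 / 42.1000 = -0.254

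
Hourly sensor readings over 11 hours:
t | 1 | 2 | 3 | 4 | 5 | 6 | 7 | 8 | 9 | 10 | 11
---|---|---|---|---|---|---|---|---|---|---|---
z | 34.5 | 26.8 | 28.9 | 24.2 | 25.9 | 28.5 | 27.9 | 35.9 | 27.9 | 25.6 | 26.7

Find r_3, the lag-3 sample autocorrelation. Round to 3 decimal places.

-0.378

Mean z̄ = (34.5 + 26.8 + 28.9 + 24.2 + 25.9 + 28.5 + 27.9 + 35.9 + 27.9 + 25.6 + 26.7)/11 = 28.4364
Numerator Σ_{t=1}^{8}(z_t−z̄)(z_{t+3}−z̄) = -49.6385
Denominator Σ(z_t−z̄)² = 131.3855
r_3 = -49.6385 / 131.3855 = -0.378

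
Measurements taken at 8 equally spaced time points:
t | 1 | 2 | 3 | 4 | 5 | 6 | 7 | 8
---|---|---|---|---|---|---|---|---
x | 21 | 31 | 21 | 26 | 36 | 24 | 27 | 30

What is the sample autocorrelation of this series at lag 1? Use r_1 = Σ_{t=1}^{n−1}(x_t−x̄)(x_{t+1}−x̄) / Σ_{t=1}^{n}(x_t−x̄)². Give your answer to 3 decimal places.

Mean x̄ = (21 + 31 + 21 + 26 + 36 + 24 + 27 + 30)/8 = 27.0000
Σ(x_t−x̄)(x_{t+1}−x̄) = (-24.0000) + (-24.0000) + (6.0000) + (-9.0000) + (-27.0000) + (0.0000) + (0.0000) = -78.0000
Denominator Σ(x_t−x̄)² = 188.0000
r_1 = -78.0000 / 188.0000 = -0.415

-0.415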